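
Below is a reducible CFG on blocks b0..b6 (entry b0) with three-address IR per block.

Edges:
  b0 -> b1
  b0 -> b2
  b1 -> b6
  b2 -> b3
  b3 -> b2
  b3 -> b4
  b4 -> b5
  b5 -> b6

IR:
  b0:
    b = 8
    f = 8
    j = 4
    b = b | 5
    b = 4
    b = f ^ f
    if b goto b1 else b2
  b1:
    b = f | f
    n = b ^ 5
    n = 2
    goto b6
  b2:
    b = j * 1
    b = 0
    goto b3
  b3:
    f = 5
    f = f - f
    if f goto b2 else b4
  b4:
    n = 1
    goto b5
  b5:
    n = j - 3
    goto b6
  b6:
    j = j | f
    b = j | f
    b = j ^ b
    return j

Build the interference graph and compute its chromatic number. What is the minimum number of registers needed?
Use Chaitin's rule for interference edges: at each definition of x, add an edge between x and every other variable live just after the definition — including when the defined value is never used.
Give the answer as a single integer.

Block summaries:
  b0: {b,f,j} / ∅
  b1: {b,n} / {f}
  b2: {b} / {j}
  b3: {f} / ∅
  b4: {n} / ∅
  b5: {n} / {j}
  b6: {b,j} / {f,j}

Backward fixpoint:
  b0 li=∅ lo={f,j}
  b1 li={f,j} lo={f,j}
  b2 li={j} lo={j}
  b3 li={j} lo={f,j}
  b4 li={f,j} lo={f,j}
  b5 li={f,j} lo={f,j}
  b6 li={f,j} lo=∅

Conflict graph:
  b — {f,j}
  f — {b,j,n}
  j — {b,f,n}
  n — {f,j}

Chromatic number:
  {b,f,j} pairwise interfere (3-clique) ⇒ χ ≥ 3
  3-colouring: c0={f}  c1={j}  c2={b,n}
  χ = 3

Answer: 3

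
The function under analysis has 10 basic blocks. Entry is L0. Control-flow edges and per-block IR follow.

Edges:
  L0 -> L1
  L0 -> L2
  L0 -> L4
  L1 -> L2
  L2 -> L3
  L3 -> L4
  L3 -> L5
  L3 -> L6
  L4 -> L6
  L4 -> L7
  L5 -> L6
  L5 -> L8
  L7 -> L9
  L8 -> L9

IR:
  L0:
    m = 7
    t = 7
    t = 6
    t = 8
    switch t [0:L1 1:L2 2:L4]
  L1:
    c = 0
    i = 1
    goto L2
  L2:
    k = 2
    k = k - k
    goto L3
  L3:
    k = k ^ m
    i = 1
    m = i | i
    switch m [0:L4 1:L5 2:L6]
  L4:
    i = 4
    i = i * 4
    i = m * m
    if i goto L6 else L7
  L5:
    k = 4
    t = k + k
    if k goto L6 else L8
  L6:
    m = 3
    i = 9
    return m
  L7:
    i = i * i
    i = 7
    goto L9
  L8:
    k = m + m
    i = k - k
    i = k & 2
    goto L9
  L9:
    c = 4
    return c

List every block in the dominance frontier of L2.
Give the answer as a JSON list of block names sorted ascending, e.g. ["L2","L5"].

Answer: ["L4", "L6", "L9"]

Derivation:
idom tree: L1←L0 L2←L0 L3←L2 L4←L0 L5←L3 L6←L0 L7←L4 L8←L5 L9←L0
Dom at joins:
  L2: preds {L0,L1}: {L0} ∩ {L0,L1} = {L0}; idom=L0
  L4: preds {L0,L3}: {L0} ∩ {L0,L2,L3} = {L0}; idom=L0
  L6: preds {L3,L4,L5}: {L0,L2,L3} ∩ {L0,L4} ∩ {L0,L2,L3,L5} = {L0}; idom=L0
  L9: preds {L7,L8}: {L0,L4,L7} ∩ {L0,L2,L3,L5,L8} = {L0}; idom=L0

Frontier:
  join L2 pred L0: · stop@L0
  join L2 pred L1: L1 stop@L0
  join L4 pred L0: · stop@L0
  join L4 pred L3: L3→L2 stop@L0
  join L6 pred L3: L3→L2 stop@L0
  join L6 pred L4: L4 stop@L0
  join L6 pred L5: L5→L3→L2 stop@L0
  join L9 pred L7: L7→L4 stop@L0
  join L9 pred L8: L8→L5→L3→L2 stop@L0
  DF(L0)=∅
  DF(L1)={L2}
  DF(L2)={L4,L6,L9}
  DF(L3)={L4,L6,L9}
  DF(L4)={L6,L9}
  DF(L5)={L6,L9}
  DF(L6)=∅
  DF(L7)={L9}
  DF(L8)={L9}
  DF(L9)=∅

DF(L2) = ["L4", "L6", "L9"]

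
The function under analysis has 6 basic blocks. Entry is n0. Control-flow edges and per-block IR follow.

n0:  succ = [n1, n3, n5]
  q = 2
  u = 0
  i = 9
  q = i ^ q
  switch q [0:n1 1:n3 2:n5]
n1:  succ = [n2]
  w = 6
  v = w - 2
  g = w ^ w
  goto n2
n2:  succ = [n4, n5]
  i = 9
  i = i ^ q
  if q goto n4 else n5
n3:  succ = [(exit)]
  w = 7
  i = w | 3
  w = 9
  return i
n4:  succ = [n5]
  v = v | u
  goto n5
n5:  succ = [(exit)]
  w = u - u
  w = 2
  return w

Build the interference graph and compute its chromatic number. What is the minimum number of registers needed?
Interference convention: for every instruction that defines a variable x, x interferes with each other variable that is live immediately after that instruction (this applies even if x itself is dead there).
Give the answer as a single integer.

Block summaries:
  n0: def={i,q,u} ue=∅
  n1: def={g,v,w} ue=∅
  n2: def={i} ue={q}
  n3: def={i,w} ue=∅
  n4: def={v} ue={u,v}
  n5: def={w} ue={u}

Liveness:
  n0: in=∅ out={q,u}
  n1: in={q,u} out={q,u,v}
  n2: in={q,u,v} out={u,v}
  n3: in=∅ out=∅
  n4: in={u,v} out={u}
  n5: in={u} out=∅

Conflict graph:
  g — {q,u,v}
  i — {q,u,v,w}
  q — {g,i,u,v,w}
  u — {g,i,q,v,w}
  v — {g,i,q,u,w}
  w — {i,q,u,v}

Colouring:
  {i,q,u,v,w} pairwise interfere (5-clique) ⇒ χ ≥ 5
  assign g→R3 i→R3 q→R0 u→R1 v→R2 w→R4 — no edge inside a register ⇒ χ ≤ 5
  χ = 5

Answer: 5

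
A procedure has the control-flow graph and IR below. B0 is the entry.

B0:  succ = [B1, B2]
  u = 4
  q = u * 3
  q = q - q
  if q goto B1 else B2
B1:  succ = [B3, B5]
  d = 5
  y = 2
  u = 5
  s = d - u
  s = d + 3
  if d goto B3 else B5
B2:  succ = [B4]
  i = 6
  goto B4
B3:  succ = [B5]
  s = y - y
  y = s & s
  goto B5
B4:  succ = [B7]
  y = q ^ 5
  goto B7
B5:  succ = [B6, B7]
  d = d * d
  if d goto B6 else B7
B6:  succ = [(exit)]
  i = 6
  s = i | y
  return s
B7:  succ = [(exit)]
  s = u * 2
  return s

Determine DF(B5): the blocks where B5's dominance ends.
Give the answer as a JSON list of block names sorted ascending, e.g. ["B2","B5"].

Answer: ["B7"]

Analysis:
idom tree: B1←B0 B2←B0 B3←B1 B4←B2 B5←B1 B6←B5 B7←B0
Dom at joins:
  B5: preds {B1,B3}: {B0,B1} ∩ {B0,B1,B3} = {B0,B1}; idom=B1
  B7: preds {B4,B5}: {B0,B2,B4} ∩ {B0,B1,B5} = {B0}; idom=B0

DF walk-up:
  B5←B1: walk · to B1
  B5←B3: walk B3 to B1
  B7←B4: walk B4→B2 to B0
  B7←B5: walk B5→B1 to B0
  B0: DF=∅
  B1: DF={B7}
  B2: DF={B7}
  B3: DF={B5}
  B4: DF={B7}
  B5: DF={B7}
  B6: DF=∅
  B7: DF=∅

DF(B5) = ["B7"]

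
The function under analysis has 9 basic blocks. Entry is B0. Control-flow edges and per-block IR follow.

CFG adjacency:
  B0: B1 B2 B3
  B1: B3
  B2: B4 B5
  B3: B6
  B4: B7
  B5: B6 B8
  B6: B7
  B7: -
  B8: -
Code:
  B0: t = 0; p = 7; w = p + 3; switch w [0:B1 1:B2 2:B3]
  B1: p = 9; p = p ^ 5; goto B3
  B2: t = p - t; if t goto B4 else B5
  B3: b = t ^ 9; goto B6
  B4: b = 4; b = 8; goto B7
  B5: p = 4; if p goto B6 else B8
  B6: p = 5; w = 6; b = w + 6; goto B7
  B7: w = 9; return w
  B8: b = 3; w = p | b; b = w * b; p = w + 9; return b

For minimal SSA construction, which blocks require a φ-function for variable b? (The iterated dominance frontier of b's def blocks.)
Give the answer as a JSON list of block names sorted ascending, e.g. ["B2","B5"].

idom tree: B1←B0 B2←B0 B3←B0 B4←B2 B5←B2 B6←B0 B7←B0 B8←B5
Join-block Dom:
  B3: preds {B0,B1}: {B0} ∩ {B0,B1} = {B0}; idom=B0
  B6: preds {B3,B5}: {B0,B3} ∩ {B0,B2,B5} = {B0}; idom=B0
  B7: preds {B4,B6}: {B0,B2,B4} ∩ {B0,B6} = {B0}; idom=B0

Frontier:
  join B3 pred B0: · stop@B0
  join B3 pred B1: B1 stop@B0
  join B6 pred B3: B3 stop@B0
  join B6 pred B5: B5→B2 stop@B0
  join B7 pred B4: B4→B2 stop@B0
  join B7 pred B6: B6 stop@B0
  B0 → ∅
  B1 → {B3}
  B2 → {B6,B7}
  B3 → {B6}
  B4 → {B7}
  B5 → {B6}
  B6 → {B7}
  B7 → ∅
  B8 → ∅

φ for b: defs {B3,B4,B6,B8}
  DF⁺ = {B6,B7}

Answer: ["B6", "B7"]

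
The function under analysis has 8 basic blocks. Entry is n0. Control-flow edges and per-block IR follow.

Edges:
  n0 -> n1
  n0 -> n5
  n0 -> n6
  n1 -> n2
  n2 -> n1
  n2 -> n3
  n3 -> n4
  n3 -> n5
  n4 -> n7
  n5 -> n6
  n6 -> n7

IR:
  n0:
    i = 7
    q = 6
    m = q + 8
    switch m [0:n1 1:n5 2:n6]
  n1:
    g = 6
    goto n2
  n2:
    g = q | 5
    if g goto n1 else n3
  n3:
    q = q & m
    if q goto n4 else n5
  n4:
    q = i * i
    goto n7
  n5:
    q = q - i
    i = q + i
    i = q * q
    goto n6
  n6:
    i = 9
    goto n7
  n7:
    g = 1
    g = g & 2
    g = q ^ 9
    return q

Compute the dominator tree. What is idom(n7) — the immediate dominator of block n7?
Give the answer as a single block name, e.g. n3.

idom tree: n1←n0 n2←n1 n3←n2 n4←n3 n5←n0 n6←n0 n7←n0
Dom at joins:
  n1: preds {n0,n2}: {n0} ∩ {n0,n1,n2} = {n0}; idom=n0
  n5: preds {n0,n3}: {n0} ∩ {n0,n1,n2,n3} = {n0}; idom=n0
  n6: preds {n0,n5}: {n0} ∩ {n0,n5} = {n0}; idom=n0
  n7: preds {n4,n6}: {n0,n1,n2,n3,n4} ∩ {n0,n6} = {n0}; idom=n0

idom(n7) = n0

Answer: n0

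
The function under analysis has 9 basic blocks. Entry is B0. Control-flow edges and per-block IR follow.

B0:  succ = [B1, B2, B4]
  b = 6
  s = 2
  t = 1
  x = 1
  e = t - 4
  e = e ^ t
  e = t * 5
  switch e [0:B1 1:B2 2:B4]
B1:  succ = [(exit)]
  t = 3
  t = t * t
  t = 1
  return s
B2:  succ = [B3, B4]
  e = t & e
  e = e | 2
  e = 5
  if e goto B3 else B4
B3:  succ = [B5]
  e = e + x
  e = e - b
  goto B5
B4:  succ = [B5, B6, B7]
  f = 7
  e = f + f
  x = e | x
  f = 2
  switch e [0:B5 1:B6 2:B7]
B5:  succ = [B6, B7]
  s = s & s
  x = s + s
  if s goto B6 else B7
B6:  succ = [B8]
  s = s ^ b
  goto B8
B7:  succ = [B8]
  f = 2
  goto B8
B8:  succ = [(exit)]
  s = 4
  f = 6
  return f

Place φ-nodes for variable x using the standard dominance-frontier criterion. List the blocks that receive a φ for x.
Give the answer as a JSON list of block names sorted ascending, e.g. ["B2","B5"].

idom tree: B1←B0 B2←B0 B3←B2 B4←B0 B5←B0 B6←B0 B7←B0 B8←B0
Join-block Dom:
  B4: preds {B0,B2}: {B0} ∩ {B0,B2} = {B0}; idom=B0
  B5: preds {B3,B4}: {B0,B2,B3} ∩ {B0,B4} = {B0}; idom=B0
  B6: preds {B4,B5}: {B0,B4} ∩ {B0,B5} = {B0}; idom=B0
  B7: preds {B4,B5}: {B0,B4} ∩ {B0,B5} = {B0}; idom=B0
  B8: preds {B6,B7}: {B0,B6} ∩ {B0,B7} = {B0}; idom=B0

Frontier:
  B4←B0: walk · to B0
  B4←B2: walk B2 to B0
  B5←B3: walk B3→B2 to B0
  B5←B4: walk B4 to B0
  B6←B4: walk B4 to B0
  B6←B5: walk B5 to B0
  B7←B4: walk B4 to B0
  B7←B5: walk B5 to B0
  B8←B6: walk B6 to B0
  B8←B7: walk B7 to B0
  B0 → ∅
  B1 → ∅
  B2 → {B4,B5}
  B3 → {B5}
  B4 → {B5,B6,B7}
  B5 → {B6,B7}
  B6 → {B8}
  B7 → {B8}
  B8 → ∅

φ for x: defs {B0,B4,B5}
  DF⁺ = {B5,B6,B7,B8}

Answer: ["B5", "B6", "B7", "B8"]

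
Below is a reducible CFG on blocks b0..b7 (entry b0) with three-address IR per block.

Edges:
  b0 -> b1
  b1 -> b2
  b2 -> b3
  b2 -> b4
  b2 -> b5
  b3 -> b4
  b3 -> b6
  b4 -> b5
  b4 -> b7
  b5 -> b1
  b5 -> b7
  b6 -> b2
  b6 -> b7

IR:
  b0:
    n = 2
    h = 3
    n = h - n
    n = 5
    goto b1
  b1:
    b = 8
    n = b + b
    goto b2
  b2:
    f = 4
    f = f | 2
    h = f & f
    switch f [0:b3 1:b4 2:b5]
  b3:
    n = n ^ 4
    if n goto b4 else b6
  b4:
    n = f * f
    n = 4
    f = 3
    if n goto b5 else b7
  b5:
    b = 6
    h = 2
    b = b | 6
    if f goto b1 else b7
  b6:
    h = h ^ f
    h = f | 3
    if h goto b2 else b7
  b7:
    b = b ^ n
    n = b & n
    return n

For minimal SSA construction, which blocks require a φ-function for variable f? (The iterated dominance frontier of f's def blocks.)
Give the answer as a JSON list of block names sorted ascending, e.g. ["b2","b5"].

idom tree: b1←b0 b2←b1 b3←b2 b4←b2 b5←b2 b6←b3 b7←b2
Dom at joins:
  b1: preds {b0,b5}: {b0} ∩ {b0,b1,b2,b5} = {b0}; idom=b0
  b2: preds {b1,b6}: {b0,b1} ∩ {b0,b1,b2,b3,b6} = {b0,b1}; idom=b1
  b4: preds {b2,b3}: {b0,b1,b2} ∩ {b0,b1,b2,b3} = {b0,b1,b2}; idom=b2
  b5: preds {b2,b4}: {b0,b1,b2} ∩ {b0,b1,b2,b4} = {b0,b1,b2}; idom=b2
  b7: preds {b4,b5,b6}: {b0,b1,b2,b4} ∩ {b0,b1,b2,b5} ∩ {b0,b1,b2,b3,b6} = {b0,b1,b2}; idom=b2

DF walk-up:
  b1←b0: walk · to b0
  b1←b5: walk b5→b2→b1 to b0
  b2←b1: walk · to b1
  b2←b6: walk b6→b3→b2 to b1
  b4←b2: walk · to b2
  b4←b3: walk b3 to b2
  b5←b2: walk · to b2
  b5←b4: walk b4 to b2
  b7←b4: walk b4 to b2
  b7←b5: walk b5 to b2
  b7←b6: walk b6→b3 to b2
  b0 → ∅
  b1 → {b1}
  b2 → {b1,b2}
  b3 → {b2,b4,b7}
  b4 → {b5,b7}
  b5 → {b1,b7}
  b6 → {b2,b7}
  b7 → ∅

φ for f: defs {b2,b4}
  DF⁺ = {b1,b2,b5,b7}

Answer: ["b1", "b2", "b5", "b7"]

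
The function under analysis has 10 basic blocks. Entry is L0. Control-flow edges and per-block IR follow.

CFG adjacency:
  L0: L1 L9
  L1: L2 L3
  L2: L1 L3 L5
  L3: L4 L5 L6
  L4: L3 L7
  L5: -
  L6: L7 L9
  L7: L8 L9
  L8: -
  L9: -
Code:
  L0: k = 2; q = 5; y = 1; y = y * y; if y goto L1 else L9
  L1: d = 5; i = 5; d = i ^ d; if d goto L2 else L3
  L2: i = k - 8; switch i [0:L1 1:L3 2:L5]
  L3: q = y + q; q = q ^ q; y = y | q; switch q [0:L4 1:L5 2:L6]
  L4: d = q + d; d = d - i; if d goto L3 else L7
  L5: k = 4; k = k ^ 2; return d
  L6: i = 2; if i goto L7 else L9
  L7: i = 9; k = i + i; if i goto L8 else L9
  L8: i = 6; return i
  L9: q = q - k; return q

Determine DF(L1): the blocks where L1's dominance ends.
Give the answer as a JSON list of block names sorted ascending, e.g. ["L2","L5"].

Answer: ["L1", "L9"]

Derivation:
idom tree: L1←L0 L2←L1 L3←L1 L4←L3 L5←L1 L6←L3 L7←L3 L8←L7 L9←L0
Dom at joins:
  L1: preds {L0,L2}: {L0} ∩ {L0,L1,L2} = {L0}; idom=L0
  L3: preds {L1,L2,L4}: {L0,L1} ∩ {L0,L1,L2} ∩ {L0,L1,L3,L4} = {L0,L1}; idom=L1
  L5: preds {L2,L3}: {L0,L1,L2} ∩ {L0,L1,L3} = {L0,L1}; idom=L1
  L7: preds {L4,L6}: {L0,L1,L3,L4} ∩ {L0,L1,L3,L6} = {L0,L1,L3}; idom=L3
  L9: preds {L0,L6,L7}: {L0} ∩ {L0,L1,L3,L6} ∩ {L0,L1,L3,L7} = {L0}; idom=L0

DF walk-up:
  join L1 pred L0: · stop@L0
  join L1 pred L2: L2→L1 stop@L0
  join L3 pred L1: · stop@L1
  join L3 pred L2: L2 stop@L1
  join L3 pred L4: L4→L3 stop@L1
  join L5 pred L2: L2 stop@L1
  join L5 pred L3: L3 stop@L1
  join L7 pred L4: L4 stop@L3
  join L7 pred L6: L6 stop@L3
  join L9 pred L0: · stop@L0
  join L9 pred L6: L6→L3→L1 stop@L0
  join L9 pred L7: L7→L3→L1 stop@L0
  L0 → ∅
  L1 → {L1,L9}
  L2 → {L1,L3,L5}
  L3 → {L3,L5,L9}
  L4 → {L3,L7}
  L5 → ∅
  L6 → {L7,L9}
  L7 → {L9}
  L8 → ∅
  L9 → ∅

DF(L1) = ["L1", "L9"]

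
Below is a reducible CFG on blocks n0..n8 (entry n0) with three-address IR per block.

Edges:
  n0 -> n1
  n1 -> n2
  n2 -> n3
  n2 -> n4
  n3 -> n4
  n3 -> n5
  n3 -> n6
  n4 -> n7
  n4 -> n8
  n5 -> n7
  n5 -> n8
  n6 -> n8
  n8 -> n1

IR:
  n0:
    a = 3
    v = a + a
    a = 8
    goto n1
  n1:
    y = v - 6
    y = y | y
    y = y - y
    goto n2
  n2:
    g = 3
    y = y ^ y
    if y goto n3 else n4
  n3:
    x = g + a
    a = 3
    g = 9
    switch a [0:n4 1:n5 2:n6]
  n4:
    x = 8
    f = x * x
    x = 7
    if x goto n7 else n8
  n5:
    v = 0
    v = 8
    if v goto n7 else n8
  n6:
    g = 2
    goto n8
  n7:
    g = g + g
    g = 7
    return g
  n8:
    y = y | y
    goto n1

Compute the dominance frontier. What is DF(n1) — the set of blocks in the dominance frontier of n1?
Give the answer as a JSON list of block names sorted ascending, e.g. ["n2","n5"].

Answer: ["n1"]

Analysis:
idom tree: n1←n0 n2←n1 n3←n2 n4←n2 n5←n3 n6←n3 n7←n2 n8←n2
Dom∩ at merges:
  n1: preds {n0,n8}: {n0} ∩ {n0,n1,n2,n8} = {n0}; idom=n0
  n4: preds {n2,n3}: {n0,n1,n2} ∩ {n0,n1,n2,n3} = {n0,n1,n2}; idom=n2
  n7: preds {n4,n5}: {n0,n1,n2,n4} ∩ {n0,n1,n2,n3,n5} = {n0,n1,n2}; idom=n2
  n8: preds {n4,n5,n6}: {n0,n1,n2,n4} ∩ {n0,n1,n2,n3,n5} ∩ {n0,n1,n2,n3,n6} = {n0,n1,n2}; idom=n2

Frontier:
  join n1 pred n0: · stop@n0
  join n1 pred n8: n8→n2→n1 stop@n0
  join n4 pred n2: · stop@n2
  join n4 pred n3: n3 stop@n2
  join n7 pred n4: n4 stop@n2
  join n7 pred n5: n5→n3 stop@n2
  join n8 pred n4: n4 stop@n2
  join n8 pred n5: n5→n3 stop@n2
  join n8 pred n6: n6→n3 stop@n2
  DF(n0)=∅
  DF(n1)={n1}
  DF(n2)={n1}
  DF(n3)={n4,n7,n8}
  DF(n4)={n7,n8}
  DF(n5)={n7,n8}
  DF(n6)={n8}
  DF(n7)=∅
  DF(n8)={n1}

DF(n1) = ["n1"]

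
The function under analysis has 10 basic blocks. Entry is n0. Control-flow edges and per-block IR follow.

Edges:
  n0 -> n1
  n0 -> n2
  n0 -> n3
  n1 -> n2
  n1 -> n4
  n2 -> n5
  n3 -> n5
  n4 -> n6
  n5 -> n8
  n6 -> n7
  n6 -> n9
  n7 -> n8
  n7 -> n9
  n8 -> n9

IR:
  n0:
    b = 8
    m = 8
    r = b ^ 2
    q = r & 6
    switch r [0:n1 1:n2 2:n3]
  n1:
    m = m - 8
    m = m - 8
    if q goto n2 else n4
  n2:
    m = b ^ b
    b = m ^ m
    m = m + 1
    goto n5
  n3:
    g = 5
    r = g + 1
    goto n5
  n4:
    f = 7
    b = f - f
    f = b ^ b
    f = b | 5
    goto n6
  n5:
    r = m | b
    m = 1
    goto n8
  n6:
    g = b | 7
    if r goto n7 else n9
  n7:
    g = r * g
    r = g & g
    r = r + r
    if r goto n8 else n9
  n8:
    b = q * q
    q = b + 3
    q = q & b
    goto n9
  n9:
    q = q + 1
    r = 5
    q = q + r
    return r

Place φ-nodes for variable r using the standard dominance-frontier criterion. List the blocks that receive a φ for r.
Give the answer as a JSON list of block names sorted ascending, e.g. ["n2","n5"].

Answer: ["n5", "n8", "n9"]

Analysis:
idom tree: n1←n0 n2←n0 n3←n0 n4←n1 n5←n0 n6←n4 n7←n6 n8←n0 n9←n0
Join-block Dom:
  n2: preds {n0,n1}: {n0} ∩ {n0,n1} = {n0}; idom=n0
  n5: preds {n2,n3}: {n0,n2} ∩ {n0,n3} = {n0}; idom=n0
  n8: preds {n5,n7}: {n0,n5} ∩ {n0,n1,n4,n6,n7} = {n0}; idom=n0
  n9: preds {n6,n7,n8}: {n0,n1,n4,n6} ∩ {n0,n1,n4,n6,n7} ∩ {n0,n8} = {n0}; idom=n0

DF derivation:
  n2←n0: walk · to n0
  n2←n1: walk n1 to n0
  n5←n2: walk n2 to n0
  n5←n3: walk n3 to n0
  n8←n5: walk n5 to n0
  n8←n7: walk n7→n6→n4→n1 to n0
  n9←n6: walk n6→n4→n1 to n0
  n9←n7: walk n7→n6→n4→n1 to n0
  n9←n8: walk n8 to n0
  n0 → ∅
  n1 → {n2,n8,n9}
  n2 → {n5}
  n3 → {n5}
  n4 → {n8,n9}
  n5 → {n8}
  n6 → {n8,n9}
  n7 → {n8,n9}
  n8 → {n9}
  n9 → ∅

φ for r: defs {n0,n3,n5,n7,n9}
  DF⁺ = {n5,n8,n9}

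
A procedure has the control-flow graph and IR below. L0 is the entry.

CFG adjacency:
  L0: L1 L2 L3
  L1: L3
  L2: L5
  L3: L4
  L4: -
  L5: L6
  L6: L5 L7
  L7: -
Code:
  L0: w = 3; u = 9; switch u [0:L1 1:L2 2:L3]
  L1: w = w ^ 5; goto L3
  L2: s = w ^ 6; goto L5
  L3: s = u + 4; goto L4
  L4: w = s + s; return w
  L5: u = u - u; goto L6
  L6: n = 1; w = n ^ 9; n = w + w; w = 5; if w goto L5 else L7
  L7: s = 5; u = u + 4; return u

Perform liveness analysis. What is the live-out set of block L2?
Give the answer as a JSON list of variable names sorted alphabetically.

Answer: ["u"]

Derivation:
def/use:
  L0: def={u,w} ue=∅
  L1: def={w} ue={w}
  L2: def={s} ue={w}
  L3: def={s} ue={u}
  L4: def={w} ue={s}
  L5: def={u} ue={u}
  L6: def={n,w} ue=∅
  L7: def={s,u} ue={u}

Backward fixpoint:
  live L0: ∅→{u,w}
  live L1: {u,w}→{u}
  live L2: {u,w}→{u}
  live L3: {u}→{s}
  live L4: {s}→∅
  live L5: {u}→{u}
  live L6: {u}→{u}
  live L7: {u}→∅

live-out(L2) = ["u"]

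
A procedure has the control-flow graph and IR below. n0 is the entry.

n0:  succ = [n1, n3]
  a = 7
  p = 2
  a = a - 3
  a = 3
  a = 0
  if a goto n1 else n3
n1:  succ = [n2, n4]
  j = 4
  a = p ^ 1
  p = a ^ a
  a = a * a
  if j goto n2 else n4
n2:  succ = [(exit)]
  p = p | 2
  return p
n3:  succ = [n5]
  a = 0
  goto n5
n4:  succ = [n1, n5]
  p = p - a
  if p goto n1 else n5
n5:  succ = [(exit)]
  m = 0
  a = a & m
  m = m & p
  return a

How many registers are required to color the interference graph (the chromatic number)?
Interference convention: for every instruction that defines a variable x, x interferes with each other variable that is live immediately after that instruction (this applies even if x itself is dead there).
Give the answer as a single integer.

Block summaries:
  n0 def {a,p} use ∅
  n1 def {a,j,p} use {p}
  n2 def {p} use {p}
  n3 def {a} use ∅
  n4 def {p} use {a,p}
  n5 def {a,m} use {a,p}

Backward fixpoint:
  n0: in=∅ out={p}
  n1: in={p} out={a,p}
  n2: in={p} out=∅
  n3: in={p} out={a,p}
  n4: in={a,p} out={a,p}
  n5: in={a,p} out=∅

Conflict graph:
  a — {j,m,p}
  j — {a,p}
  m — {a,p}
  p — {a,j,m}

Chromatic number:
  lower bound: {a,j,p} mutually conflict ⇒ χ ≥ 3
  assign a→R0 j→R2 m→R2 p→R1 — no edge inside a register ⇒ χ ≤ 3
  χ = 3

Answer: 3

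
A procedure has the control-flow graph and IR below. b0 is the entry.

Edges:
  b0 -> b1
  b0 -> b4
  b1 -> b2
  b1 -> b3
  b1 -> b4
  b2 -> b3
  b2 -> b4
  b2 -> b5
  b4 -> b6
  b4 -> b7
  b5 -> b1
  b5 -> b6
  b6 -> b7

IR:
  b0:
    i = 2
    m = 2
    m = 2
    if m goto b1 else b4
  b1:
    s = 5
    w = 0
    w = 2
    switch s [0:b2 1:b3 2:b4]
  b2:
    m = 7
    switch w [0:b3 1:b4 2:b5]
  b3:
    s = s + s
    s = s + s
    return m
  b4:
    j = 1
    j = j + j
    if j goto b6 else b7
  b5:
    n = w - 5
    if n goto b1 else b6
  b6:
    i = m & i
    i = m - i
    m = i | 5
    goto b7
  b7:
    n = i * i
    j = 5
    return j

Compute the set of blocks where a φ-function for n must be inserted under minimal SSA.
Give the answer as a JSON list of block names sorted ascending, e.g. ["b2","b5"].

idom tree: b1←b0 b2←b1 b3←b1 b4←b0 b5←b2 b6←b0 b7←b0
Join-block Dom:
  b1: preds {b0,b5}: {b0} ∩ {b0,b1,b2,b5} = {b0}; idom=b0
  b3: preds {b1,b2}: {b0,b1} ∩ {b0,b1,b2} = {b0,b1}; idom=b1
  b4: preds {b0,b1,b2}: {b0} ∩ {b0,b1} ∩ {b0,b1,b2} = {b0}; idom=b0
  b6: preds {b4,b5}: {b0,b4} ∩ {b0,b1,b2,b5} = {b0}; idom=b0
  b7: preds {b4,b6}: {b0,b4} ∩ {b0,b6} = {b0}; idom=b0

Frontier:
  b1←b0: walk · to b0
  b1←b5: walk b5→b2→b1 to b0
  b3←b1: walk · to b1
  b3←b2: walk b2 to b1
  b4←b0: walk · to b0
  b4←b1: walk b1 to b0
  b4←b2: walk b2→b1 to b0
  b6←b4: walk b4 to b0
  b6←b5: walk b5→b2→b1 to b0
  b7←b4: walk b4 to b0
  b7←b6: walk b6 to b0
  b0 → ∅
  b1 → {b1,b4,b6}
  b2 → {b1,b3,b4,b6}
  b3 → ∅
  b4 → {b6,b7}
  b5 → {b1,b6}
  b6 → {b7}
  b7 → ∅

φ for n: defs {b5,b7}
  DF⁺ = {b1,b4,b6,b7}

Answer: ["b1", "b4", "b6", "b7"]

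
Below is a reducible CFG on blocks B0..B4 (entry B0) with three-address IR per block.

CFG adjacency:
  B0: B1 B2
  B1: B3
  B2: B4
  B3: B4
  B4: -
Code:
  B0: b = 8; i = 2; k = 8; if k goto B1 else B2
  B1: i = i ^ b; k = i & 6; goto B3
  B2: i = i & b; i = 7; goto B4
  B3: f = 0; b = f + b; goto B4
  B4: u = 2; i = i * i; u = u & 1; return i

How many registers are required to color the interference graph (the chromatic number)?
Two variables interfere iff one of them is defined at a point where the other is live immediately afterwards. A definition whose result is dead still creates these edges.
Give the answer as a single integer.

Answer: 3

Analysis:
Block summaries:
  B0: def={b,i,k} ue=∅
  B1: def={i,k} ue={b,i}
  B2: def={i} ue={b,i}
  B3: def={b,f} ue={b}
  B4: def={i,u} ue={i}

Liveness:
  live B0: ∅→{b,i}
  live B1: {b,i}→{b,i}
  live B2: {b,i}→{i}
  live B3: {b,i}→{i}
  live B4: {i}→∅

Conflict graph:
  b — {f,i,k}
  f — {b,i}
  i — {b,f,k,u}
  k — {b,i}
  u — {i}

Registers:
  lower bound: {b,f,i} mutually conflict ⇒ χ ≥ 3
  assign b→c1 f→c2 i→c0 k→c2 u→c1 — no edge inside a register ⇒ χ ≤ 3
  χ = 3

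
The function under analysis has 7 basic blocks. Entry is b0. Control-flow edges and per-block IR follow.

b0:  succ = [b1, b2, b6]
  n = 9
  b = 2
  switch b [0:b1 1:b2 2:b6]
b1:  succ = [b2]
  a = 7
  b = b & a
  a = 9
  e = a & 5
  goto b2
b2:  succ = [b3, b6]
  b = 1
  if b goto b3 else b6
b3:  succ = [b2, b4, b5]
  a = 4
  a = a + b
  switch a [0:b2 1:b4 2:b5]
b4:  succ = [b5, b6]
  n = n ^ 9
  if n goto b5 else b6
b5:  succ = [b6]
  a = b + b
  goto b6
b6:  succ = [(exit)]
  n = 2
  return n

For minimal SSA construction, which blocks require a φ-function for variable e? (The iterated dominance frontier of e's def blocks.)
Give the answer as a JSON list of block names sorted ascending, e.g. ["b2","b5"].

idom tree: b1←b0 b2←b0 b3←b2 b4←b3 b5←b3 b6←b0
Dom∩ at merges:
  b2: preds {b0,b1,b3}: {b0} ∩ {b0,b1} ∩ {b0,b2,b3} = {b0}; idom=b0
  b5: preds {b3,b4}: {b0,b2,b3} ∩ {b0,b2,b3,b4} = {b0,b2,b3}; idom=b3
  b6: preds {b0,b2,b4,b5}: {b0} ∩ {b0,b2} ∩ {b0,b2,b3,b4} ∩ {b0,b2,b3,b5} = {b0}; idom=b0

Frontier:
  join b2 pred b0: · stop@b0
  join b2 pred b1: b1 stop@b0
  join b2 pred b3: b3→b2 stop@b0
  join b5 pred b3: · stop@b3
  join b5 pred b4: b4 stop@b3
  join b6 pred b0: · stop@b0
  join b6 pred b2: b2 stop@b0
  join b6 pred b4: b4→b3→b2 stop@b0
  join b6 pred b5: b5→b3→b2 stop@b0
  b0: DF=∅
  b1: DF={b2}
  b2: DF={b2,b6}
  b3: DF={b2,b6}
  b4: DF={b5,b6}
  b5: DF={b6}
  b6: DF=∅

φ for e: defs {b1}
  DF⁺ = {b2,b6}

Answer: ["b2", "b6"]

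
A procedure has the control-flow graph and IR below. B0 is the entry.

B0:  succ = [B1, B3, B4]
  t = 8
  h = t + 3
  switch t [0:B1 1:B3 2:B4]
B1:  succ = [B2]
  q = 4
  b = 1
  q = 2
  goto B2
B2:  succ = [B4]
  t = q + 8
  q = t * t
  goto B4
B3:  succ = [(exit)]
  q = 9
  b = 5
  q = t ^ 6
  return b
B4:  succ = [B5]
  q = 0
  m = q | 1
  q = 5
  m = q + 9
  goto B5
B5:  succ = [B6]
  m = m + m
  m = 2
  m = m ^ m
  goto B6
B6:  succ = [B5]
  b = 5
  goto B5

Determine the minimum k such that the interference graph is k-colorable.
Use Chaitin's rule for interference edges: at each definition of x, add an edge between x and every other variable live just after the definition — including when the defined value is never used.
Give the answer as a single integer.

def/use:
  B0: {h,t} / ∅
  B1: {b,q} / ∅
  B2: {q,t} / {q}
  B3: {b,q} / {t}
  B4: {m,q} / ∅
  B5: {m} / {m}
  B6: {b} / ∅

Liveness:
  B0 li=∅ lo={t}
  B1 li=∅ lo={q}
  B2 li={q} lo=∅
  B3 li={t} lo=∅
  B4 li=∅ lo={m}
  B5 li={m} lo={m}
  B6 li={m} lo={m}

Interference:
  b↔{m,q,t}
  h↔{t}
  m↔{b}
  q↔{b,t}
  t↔{b,h,q}

Colouring:
  {b,q,t} pairwise interfere (3-clique) ⇒ χ ≥ 3
  3-colouring: c0={b,h}  c1={m,t}  c2={q}
  χ = 3

Answer: 3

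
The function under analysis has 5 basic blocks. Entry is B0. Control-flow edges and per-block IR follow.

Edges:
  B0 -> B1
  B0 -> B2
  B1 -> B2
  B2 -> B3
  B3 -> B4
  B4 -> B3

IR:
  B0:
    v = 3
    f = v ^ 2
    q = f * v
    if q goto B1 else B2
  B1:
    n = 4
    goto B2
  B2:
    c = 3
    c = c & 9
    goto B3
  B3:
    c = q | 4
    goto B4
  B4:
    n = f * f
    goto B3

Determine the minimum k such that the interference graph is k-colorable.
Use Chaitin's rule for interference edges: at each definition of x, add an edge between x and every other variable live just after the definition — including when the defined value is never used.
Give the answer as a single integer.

Block summaries:
  B0: def={f,q,v} ue=∅
  B1: def={n} ue=∅
  B2: def={c} ue=∅
  B3: def={c} ue={q}
  B4: def={n} ue={f}

Liveness:
  B0 li=∅ lo={f,q}
  B1 li={f,q} lo={f,q}
  B2 li={f,q} lo={f,q}
  B3 li={f,q} lo={f,q}
  B4 li={f,q} lo={f,q}

Interference:
  c: {f,q}
  f: {c,n,q,v}
  n: {f,q}
  q: {c,f,n}
  v: {f}

Chromatic number:
  lower bound: {c,f,q} mutually conflict ⇒ χ ≥ 3
  assign c→r2 f→r0 n→r2 q→r1 v→r1 — no edge inside a register ⇒ χ ≤ 3
  χ = 3

Answer: 3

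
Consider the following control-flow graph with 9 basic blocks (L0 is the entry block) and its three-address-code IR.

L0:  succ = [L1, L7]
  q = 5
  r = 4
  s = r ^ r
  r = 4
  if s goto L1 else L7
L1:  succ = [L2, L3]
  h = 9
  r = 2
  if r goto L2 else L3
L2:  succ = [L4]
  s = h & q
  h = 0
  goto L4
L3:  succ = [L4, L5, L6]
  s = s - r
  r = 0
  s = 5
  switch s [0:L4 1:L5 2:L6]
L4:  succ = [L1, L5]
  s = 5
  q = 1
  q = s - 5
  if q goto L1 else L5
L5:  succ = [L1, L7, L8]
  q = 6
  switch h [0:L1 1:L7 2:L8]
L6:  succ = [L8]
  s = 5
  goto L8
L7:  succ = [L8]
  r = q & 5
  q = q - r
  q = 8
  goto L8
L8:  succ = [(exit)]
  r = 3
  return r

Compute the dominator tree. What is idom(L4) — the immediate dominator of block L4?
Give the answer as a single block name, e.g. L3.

idom tree: L1←L0 L2←L1 L3←L1 L4←L1 L5←L1 L6←L3 L7←L0 L8←L0
Dom∩ at merges:
  L1: preds {L0,L4,L5}: {L0} ∩ {L0,L1,L4} ∩ {L0,L1,L5} = {L0}; idom=L0
  L4: preds {L2,L3}: {L0,L1,L2} ∩ {L0,L1,L3} = {L0,L1}; idom=L1
  L5: preds {L3,L4}: {L0,L1,L3} ∩ {L0,L1,L4} = {L0,L1}; idom=L1
  L7: preds {L0,L5}: {L0} ∩ {L0,L1,L5} = {L0}; idom=L0
  L8: preds {L5,L6,L7}: {L0,L1,L5} ∩ {L0,L1,L3,L6} ∩ {L0,L7} = {L0}; idom=L0

idom(L4) = L1

Answer: L1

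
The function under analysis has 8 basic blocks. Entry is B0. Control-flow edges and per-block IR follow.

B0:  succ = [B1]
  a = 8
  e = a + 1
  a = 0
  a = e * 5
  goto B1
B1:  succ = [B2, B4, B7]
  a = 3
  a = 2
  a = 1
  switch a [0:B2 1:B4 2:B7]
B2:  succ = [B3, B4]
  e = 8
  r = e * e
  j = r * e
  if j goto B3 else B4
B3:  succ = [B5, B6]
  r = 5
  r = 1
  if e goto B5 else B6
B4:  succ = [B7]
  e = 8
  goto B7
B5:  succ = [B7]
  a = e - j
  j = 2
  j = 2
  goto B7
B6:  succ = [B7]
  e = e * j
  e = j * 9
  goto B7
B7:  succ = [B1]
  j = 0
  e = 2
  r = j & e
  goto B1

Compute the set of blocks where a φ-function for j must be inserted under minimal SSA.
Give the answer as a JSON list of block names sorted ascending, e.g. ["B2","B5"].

idom tree: B1←B0 B2←B1 B3←B2 B4←B1 B5←B3 B6←B3 B7←B1
Dom∩ at merges:
  B1: preds {B0,B7}: {B0} ∩ {B0,B1,B7} = {B0}; idom=B0
  B4: preds {B1,B2}: {B0,B1} ∩ {B0,B1,B2} = {B0,B1}; idom=B1
  B7: preds {B1,B4,B5,B6}: {B0,B1} ∩ {B0,B1,B4} ∩ {B0,B1,B2,B3,B5} ∩ {B0,B1,B2,B3,B6} = {B0,B1}; idom=B1

DF derivation:
  B1←B0: walk · to B0
  B1←B7: walk B7→B1 to B0
  B4←B1: walk · to B1
  B4←B2: walk B2 to B1
  B7←B1: walk · to B1
  B7←B4: walk B4 to B1
  B7←B5: walk B5→B3→B2 to B1
  B7←B6: walk B6→B3→B2 to B1
  DF(B0)=∅
  DF(B1)={B1}
  DF(B2)={B4,B7}
  DF(B3)={B7}
  DF(B4)={B7}
  DF(B5)={B7}
  DF(B6)={B7}
  DF(B7)={B1}

φ for j: defs {B2,B5,B7}
  DF⁺ = {B1,B4,B7}

Answer: ["B1", "B4", "B7"]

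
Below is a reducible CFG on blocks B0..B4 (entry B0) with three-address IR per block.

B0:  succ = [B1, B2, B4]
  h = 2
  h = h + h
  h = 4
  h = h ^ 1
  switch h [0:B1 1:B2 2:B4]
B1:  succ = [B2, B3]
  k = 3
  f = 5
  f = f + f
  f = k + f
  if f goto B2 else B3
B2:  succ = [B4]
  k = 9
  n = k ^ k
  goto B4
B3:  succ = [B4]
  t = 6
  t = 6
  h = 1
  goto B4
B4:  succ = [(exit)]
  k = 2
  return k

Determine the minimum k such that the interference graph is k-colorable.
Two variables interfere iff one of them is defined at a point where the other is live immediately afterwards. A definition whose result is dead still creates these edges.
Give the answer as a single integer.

Answer: 2

Analysis:
def/use:
  B0: {h} / ∅
  B1: {f,k} / ∅
  B2: {k,n} / ∅
  B3: {h,t} / ∅
  B4: {k} / ∅

Backward fixpoint:
  live B0: ∅→∅
  live B1: ∅→∅
  live B2: ∅→∅
  live B3: ∅→∅
  live B4: ∅→∅

Interfere edges:
  f↔{k}
  h↔∅
  k↔{f}
  n↔∅
  t↔∅

Registers:
  clique {f,k} ⇒ need ≥ 2
  assign f→R0 h→R0 k→R1 n→R0 t→R0 — no edge inside a register ⇒ χ ≤ 2
  χ = 2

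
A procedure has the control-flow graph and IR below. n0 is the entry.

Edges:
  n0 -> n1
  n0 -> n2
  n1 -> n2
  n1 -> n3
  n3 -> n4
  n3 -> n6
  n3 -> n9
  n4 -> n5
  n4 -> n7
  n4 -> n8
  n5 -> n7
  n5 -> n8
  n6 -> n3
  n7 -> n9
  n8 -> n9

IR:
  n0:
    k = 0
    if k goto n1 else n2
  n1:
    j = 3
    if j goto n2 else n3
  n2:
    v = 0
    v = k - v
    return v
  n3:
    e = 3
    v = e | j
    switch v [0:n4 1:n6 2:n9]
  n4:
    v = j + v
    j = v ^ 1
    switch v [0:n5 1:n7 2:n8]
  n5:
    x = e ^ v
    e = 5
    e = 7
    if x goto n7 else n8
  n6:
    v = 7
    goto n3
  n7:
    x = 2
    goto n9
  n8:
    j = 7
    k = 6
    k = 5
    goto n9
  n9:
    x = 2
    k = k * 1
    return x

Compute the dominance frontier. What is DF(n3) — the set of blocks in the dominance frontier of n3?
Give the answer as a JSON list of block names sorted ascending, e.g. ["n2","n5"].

Answer: ["n3"]

Derivation:
idom tree: n1←n0 n2←n0 n3←n1 n4←n3 n5←n4 n6←n3 n7←n4 n8←n4 n9←n3
Dom∩ at merges:
  n2: preds {n0,n1}: {n0} ∩ {n0,n1} = {n0}; idom=n0
  n3: preds {n1,n6}: {n0,n1} ∩ {n0,n1,n3,n6} = {n0,n1}; idom=n1
  n7: preds {n4,n5}: {n0,n1,n3,n4} ∩ {n0,n1,n3,n4,n5} = {n0,n1,n3,n4}; idom=n4
  n8: preds {n4,n5}: {n0,n1,n3,n4} ∩ {n0,n1,n3,n4,n5} = {n0,n1,n3,n4}; idom=n4
  n9: preds {n3,n7,n8}: {n0,n1,n3} ∩ {n0,n1,n3,n4,n7} ∩ {n0,n1,n3,n4,n8} = {n0,n1,n3}; idom=n3

Frontier:
  n2←n0: walk · to n0
  n2←n1: walk n1 to n0
  n3←n1: walk · to n1
  n3←n6: walk n6→n3 to n1
  n7←n4: walk · to n4
  n7←n5: walk n5 to n4
  n8←n4: walk · to n4
  n8←n5: walk n5 to n4
  n9←n3: walk · to n3
  n9←n7: walk n7→n4 to n3
  n9←n8: walk n8→n4 to n3
  n0: DF=∅
  n1: DF={n2}
  n2: DF=∅
  n3: DF={n3}
  n4: DF={n9}
  n5: DF={n7,n8}
  n6: DF={n3}
  n7: DF={n9}
  n8: DF={n9}
  n9: DF=∅

DF(n3) = ["n3"]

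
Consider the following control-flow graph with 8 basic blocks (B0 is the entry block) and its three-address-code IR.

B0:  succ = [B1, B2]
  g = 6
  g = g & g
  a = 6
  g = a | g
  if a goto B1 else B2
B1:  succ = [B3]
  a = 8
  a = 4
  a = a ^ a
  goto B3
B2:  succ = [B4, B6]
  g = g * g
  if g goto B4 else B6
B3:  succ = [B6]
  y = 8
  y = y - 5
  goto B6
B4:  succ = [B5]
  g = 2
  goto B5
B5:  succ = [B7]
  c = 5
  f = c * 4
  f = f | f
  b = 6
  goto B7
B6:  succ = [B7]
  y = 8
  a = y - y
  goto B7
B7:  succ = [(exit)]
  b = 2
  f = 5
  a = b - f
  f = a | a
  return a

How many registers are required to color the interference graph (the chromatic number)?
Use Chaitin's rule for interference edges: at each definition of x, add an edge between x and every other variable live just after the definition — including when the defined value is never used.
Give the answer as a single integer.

Answer: 2

Analysis:
Per-block:
  B0 def {a,g} use ∅
  B1 def {a} use ∅
  B2 def {g} use {g}
  B3 def {y} use ∅
  B4 def {g} use ∅
  B5 def {b,c,f} use ∅
  B6 def {a,y} use ∅
  B7 def {a,b,f} use ∅

Liveness:
  B0 li=∅ lo={g}
  B1 li=∅ lo=∅
  B2 li={g} lo=∅
  B3 li=∅ lo=∅
  B4 li=∅ lo=∅
  B5 li=∅ lo=∅
  B6 li=∅ lo=∅
  B7 li=∅ lo=∅

Interference:
  a: {f,g}
  b: {f}
  c: ∅
  f: {a,b}
  g: {a}
  y: ∅

Registers:
  lower bound: {a,f} mutually conflict ⇒ χ ≥ 2
  2-colouring: R0={a,b,c,y}  R1={f,g}
  χ = 2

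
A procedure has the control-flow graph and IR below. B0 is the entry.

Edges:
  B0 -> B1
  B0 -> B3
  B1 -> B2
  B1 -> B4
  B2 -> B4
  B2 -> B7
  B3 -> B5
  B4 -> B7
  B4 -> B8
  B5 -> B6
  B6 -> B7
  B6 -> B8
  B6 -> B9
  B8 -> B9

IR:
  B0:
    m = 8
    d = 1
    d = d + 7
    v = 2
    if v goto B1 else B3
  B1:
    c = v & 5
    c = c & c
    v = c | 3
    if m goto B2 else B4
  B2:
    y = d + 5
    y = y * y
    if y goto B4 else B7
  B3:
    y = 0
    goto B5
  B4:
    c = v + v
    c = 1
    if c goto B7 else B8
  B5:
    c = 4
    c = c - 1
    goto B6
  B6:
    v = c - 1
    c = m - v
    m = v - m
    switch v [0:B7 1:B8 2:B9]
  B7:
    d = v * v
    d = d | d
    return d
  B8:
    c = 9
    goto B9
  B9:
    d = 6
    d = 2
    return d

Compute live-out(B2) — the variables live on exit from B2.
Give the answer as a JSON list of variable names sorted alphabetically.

Answer: ["v"]

Derivation:
Block summaries:
  B0: def={d,m,v} ue=∅
  B1: def={c,v} ue={m,v}
  B2: def={y} ue={d}
  B3: def={y} ue=∅
  B4: def={c} ue={v}
  B5: def={c} ue=∅
  B6: def={c,m,v} ue={c,m}
  B7: def={d} ue={v}
  B8: def={c} ue=∅
  B9: def={d} ue=∅

Live sets:
  B0 li=∅ lo={d,m,v}
  B1 li={d,m,v} lo={d,v}
  B2 li={d,v} lo={v}
  B3 li={m} lo={m}
  B4 li={v} lo={v}
  B5 li={m} lo={c,m}
  B6 li={c,m} lo={v}
  B7 li={v} lo=∅
  B8 li=∅ lo=∅
  B9 li=∅ lo=∅

live-out(B2) = ["v"]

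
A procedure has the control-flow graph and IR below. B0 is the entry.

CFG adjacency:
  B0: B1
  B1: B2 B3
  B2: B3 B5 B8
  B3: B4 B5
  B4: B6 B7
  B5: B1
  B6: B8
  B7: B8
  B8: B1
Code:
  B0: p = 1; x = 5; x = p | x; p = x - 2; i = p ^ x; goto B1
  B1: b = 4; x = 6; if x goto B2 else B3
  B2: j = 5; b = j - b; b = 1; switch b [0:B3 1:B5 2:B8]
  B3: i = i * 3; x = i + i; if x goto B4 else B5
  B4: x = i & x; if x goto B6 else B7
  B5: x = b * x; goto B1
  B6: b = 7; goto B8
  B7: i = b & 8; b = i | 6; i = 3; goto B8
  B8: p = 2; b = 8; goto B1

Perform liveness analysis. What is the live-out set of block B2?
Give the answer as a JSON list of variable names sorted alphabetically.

def/use:
  B0 def {i,p,x} use ∅
  B1 def {b,x} use ∅
  B2 def {b,j} use {b}
  B3 def {i,x} use {i}
  B4 def {x} use {i,x}
  B5 def {x} use {b,x}
  B6 def {b} use ∅
  B7 def {b,i} use {b}
  B8 def {b,p} use ∅

Backward fixpoint:
  live B0: ∅→{i}
  live B1: {i}→{b,i,x}
  live B2: {b,i,x}→{b,i,x}
  live B3: {b,i}→{b,i,x}
  live B4: {b,i,x}→{b,i}
  live B5: {b,i,x}→{i}
  live B6: {i}→{i}
  live B7: {b}→{i}
  live B8: {i}→{i}

live-out(B2) = ["b", "i", "x"]

Answer: ["b", "i", "x"]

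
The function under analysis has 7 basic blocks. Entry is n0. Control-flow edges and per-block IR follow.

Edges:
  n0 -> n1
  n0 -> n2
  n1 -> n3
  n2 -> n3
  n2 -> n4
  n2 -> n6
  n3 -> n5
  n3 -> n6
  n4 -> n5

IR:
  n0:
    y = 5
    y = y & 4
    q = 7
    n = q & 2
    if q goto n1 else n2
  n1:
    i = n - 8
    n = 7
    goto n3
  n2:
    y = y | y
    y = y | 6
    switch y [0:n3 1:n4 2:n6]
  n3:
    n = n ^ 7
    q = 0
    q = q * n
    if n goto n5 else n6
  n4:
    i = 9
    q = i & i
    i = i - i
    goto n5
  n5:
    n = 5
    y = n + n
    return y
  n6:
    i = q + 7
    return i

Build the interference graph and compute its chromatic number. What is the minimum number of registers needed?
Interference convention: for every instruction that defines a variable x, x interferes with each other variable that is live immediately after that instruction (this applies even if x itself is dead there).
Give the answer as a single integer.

Per-block:
  n0 def {n,q,y} use ∅
  n1 def {i,n} use {n}
  n2 def {y} use {y}
  n3 def {n,q} use {n}
  n4 def {i,q} use ∅
  n5 def {n,y} use ∅
  n6 def {i} use {q}

Liveness:
  n0: in=∅ out={n,q,y}
  n1: in={n} out={n}
  n2: in={n,q,y} out={n,q}
  n3: in={n} out={q}
  n4: in=∅ out=∅
  n5: in=∅ out=∅
  n6: in={q} out=∅

Interference:
  i — {q}
  n — {q,y}
  q — {i,n,y}
  y — {n,q}

Colouring:
  {n,q,y} pairwise interfere (3-clique) ⇒ χ ≥ 3
  3-colouring: R0={q}  R1={i,n}  R2={y}
  χ = 3

Answer: 3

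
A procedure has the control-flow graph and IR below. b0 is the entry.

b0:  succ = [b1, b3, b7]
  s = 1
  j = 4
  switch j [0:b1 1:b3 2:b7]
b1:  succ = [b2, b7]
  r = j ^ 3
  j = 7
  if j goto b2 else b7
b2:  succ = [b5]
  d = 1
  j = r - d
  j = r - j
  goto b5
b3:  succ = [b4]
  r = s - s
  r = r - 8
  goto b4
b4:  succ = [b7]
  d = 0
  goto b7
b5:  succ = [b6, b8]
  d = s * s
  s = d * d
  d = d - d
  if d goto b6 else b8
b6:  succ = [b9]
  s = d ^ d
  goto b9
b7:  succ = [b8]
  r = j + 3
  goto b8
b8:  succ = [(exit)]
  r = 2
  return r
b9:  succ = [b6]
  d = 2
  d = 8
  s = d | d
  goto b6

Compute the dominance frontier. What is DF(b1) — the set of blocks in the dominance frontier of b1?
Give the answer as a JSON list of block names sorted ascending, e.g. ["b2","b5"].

idom tree: b1←b0 b2←b1 b3←b0 b4←b3 b5←b2 b6←b5 b7←b0 b8←b0 b9←b6
Dom∩ at merges:
  b6: preds {b5,b9}: {b0,b1,b2,b5} ∩ {b0,b1,b2,b5,b6,b9} = {b0,b1,b2,b5}; idom=b5
  b7: preds {b0,b1,b4}: {b0} ∩ {b0,b1} ∩ {b0,b3,b4} = {b0}; idom=b0
  b8: preds {b5,b7}: {b0,b1,b2,b5} ∩ {b0,b7} = {b0}; idom=b0

DF derivation:
  join b6 pred b5: · stop@b5
  join b6 pred b9: b9→b6 stop@b5
  join b7 pred b0: · stop@b0
  join b7 pred b1: b1 stop@b0
  join b7 pred b4: b4→b3 stop@b0
  join b8 pred b5: b5→b2→b1 stop@b0
  join b8 pred b7: b7 stop@b0
  b0 → ∅
  b1 → {b7,b8}
  b2 → {b8}
  b3 → {b7}
  b4 → {b7}
  b5 → {b8}
  b6 → {b6}
  b7 → {b8}
  b8 → ∅
  b9 → {b6}

DF(b1) = ["b7", "b8"]

Answer: ["b7", "b8"]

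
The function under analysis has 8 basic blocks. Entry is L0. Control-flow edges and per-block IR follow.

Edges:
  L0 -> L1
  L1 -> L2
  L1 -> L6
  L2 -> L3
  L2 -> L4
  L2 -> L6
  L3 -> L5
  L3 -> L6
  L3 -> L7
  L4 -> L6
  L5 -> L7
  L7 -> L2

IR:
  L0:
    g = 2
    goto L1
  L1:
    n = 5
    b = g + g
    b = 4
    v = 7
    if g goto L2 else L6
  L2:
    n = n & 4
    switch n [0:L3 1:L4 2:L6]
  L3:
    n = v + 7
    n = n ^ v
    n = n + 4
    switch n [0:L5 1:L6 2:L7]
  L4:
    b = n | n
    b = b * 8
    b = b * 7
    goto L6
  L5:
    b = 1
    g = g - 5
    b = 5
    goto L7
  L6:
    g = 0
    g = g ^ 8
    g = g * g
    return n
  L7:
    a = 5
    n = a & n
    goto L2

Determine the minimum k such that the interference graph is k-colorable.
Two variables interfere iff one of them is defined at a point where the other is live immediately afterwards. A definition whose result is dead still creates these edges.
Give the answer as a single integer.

Per-block:
  L0: def={g} ue=∅
  L1: def={b,n,v} ue={g}
  L2: def={n} ue={n}
  L3: def={n} ue={v}
  L4: def={b} ue={n}
  L5: def={b,g} ue={g}
  L6: def={g} ue={n}
  L7: def={a,n} ue={n}

Live sets:
  L0 li=∅ lo={g}
  L1 li={g} lo={g,n,v}
  L2 li={g,n,v} lo={g,n,v}
  L3 li={g,v} lo={g,n,v}
  L4 li={n} lo={n}
  L5 li={g,n,v} lo={g,n,v}
  L6 li={n} lo=∅
  L7 li={g,n,v} lo={g,n,v}

Interference:
  a — {g,n,v}
  b — {g,n,v}
  g — {a,b,n,v}
  n — {a,b,g,v}
  v — {a,b,g,n}

Chromatic number:
  lower bound: {a,g,n,v} mutually conflict ⇒ χ ≥ 4
  assign a→r3 b→r3 g→r0 n→r1 v→r2 — no edge inside a register ⇒ χ ≤ 4
  χ = 4

Answer: 4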